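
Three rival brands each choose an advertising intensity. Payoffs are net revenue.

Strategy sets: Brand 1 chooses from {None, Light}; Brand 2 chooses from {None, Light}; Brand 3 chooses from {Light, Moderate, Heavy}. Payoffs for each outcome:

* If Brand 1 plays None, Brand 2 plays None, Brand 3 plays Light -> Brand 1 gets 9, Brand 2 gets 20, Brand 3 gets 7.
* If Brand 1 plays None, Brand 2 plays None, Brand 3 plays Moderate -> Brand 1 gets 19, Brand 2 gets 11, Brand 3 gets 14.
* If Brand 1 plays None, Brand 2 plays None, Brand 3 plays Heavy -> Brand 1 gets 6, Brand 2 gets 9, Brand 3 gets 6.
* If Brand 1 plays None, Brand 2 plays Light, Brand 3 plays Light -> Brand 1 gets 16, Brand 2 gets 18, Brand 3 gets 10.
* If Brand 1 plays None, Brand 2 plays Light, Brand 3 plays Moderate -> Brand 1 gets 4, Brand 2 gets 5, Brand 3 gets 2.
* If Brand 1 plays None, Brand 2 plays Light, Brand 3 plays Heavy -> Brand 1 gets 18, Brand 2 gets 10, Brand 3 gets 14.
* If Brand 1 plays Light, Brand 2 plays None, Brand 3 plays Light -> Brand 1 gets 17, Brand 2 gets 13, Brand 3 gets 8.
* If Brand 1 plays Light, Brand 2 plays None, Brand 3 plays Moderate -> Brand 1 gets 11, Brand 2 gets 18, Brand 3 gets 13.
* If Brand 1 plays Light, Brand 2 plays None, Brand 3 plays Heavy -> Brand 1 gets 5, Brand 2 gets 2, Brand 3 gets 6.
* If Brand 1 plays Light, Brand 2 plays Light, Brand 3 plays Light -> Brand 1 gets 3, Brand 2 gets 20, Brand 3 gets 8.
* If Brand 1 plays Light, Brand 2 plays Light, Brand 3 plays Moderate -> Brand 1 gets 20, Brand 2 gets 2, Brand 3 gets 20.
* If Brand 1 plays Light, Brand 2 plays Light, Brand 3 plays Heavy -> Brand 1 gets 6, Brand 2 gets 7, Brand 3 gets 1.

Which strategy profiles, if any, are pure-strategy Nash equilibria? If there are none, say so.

For each strategy profile, look for a profitable unilateral deviation.
(None, None, Light): Brand 1 can switch to Light (9 → 17). Not NE.
(None, None, Moderate): Brand 1 gets 19, best alternative 11; Brand 2 gets 11, best alternative 5; Brand 3 gets 14, best alternative 7. No profitable deviation — NE.
(None, None, Heavy): Brand 2 can switch to Light (9 → 10). Not NE.
(None, Light, Light): Brand 2 can switch to None (18 → 20). Not NE.
(None, Light, Moderate): Brand 1 can switch to Light (4 → 20). Not NE.
(None, Light, Heavy): Brand 1 gets 18, best alternative 6; Brand 2 gets 10, best alternative 9; Brand 3 gets 14, best alternative 10. No profitable deviation — NE.
(Light, None, Light): Brand 2 can switch to Light (13 → 20). Not NE.
(Light, None, Moderate): Brand 1 can switch to None (11 → 19). Not NE.
(The remaining 4 profiles each have a profitable deviation by the same check.)

(None, None, Moderate), (None, Light, Heavy)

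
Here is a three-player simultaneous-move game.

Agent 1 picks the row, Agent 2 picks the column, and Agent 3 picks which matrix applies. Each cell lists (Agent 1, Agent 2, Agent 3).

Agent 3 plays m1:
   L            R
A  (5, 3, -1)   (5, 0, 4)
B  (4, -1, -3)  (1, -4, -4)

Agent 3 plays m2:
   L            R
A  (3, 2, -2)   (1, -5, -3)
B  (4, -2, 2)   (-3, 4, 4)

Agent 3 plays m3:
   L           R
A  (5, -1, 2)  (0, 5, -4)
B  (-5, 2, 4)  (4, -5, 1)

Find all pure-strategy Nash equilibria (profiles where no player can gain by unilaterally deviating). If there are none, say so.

none

Check each profile: it is a Nash equilibrium iff no player can strictly gain by switching unilaterally.
(A, L, m1): Agent 3 can switch to m3 (-1 → 2). Not NE.
(A, L, m2): Agent 1 can switch to B (3 → 4). Not NE.
(A, L, m3): Agent 2 can switch to R (-1 → 5). Not NE.
(A, R, m1): Agent 2 can switch to L (0 → 3). Not NE.
(A, R, m2): Agent 2 can switch to L (-5 → 2). Not NE.
(A, R, m3): Agent 1 can switch to B (0 → 4). Not NE.
(The remaining 6 profiles each have a profitable deviation by the same check.)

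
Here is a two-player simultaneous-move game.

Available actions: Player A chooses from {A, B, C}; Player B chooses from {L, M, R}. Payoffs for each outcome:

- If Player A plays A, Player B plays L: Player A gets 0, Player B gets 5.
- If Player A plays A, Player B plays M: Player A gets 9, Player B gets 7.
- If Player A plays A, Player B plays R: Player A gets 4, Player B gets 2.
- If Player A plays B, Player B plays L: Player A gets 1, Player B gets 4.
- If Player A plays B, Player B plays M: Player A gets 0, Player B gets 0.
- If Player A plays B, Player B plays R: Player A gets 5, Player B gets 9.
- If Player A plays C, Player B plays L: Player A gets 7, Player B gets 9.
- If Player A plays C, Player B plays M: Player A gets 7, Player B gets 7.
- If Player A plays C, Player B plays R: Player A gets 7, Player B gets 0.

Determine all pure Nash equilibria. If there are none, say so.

The pure Nash equilibria are (A, M), (C, L).

(A, L): Player A can switch to B (0 → 1). Not NE.
(A, M): Player A gets 9, best alternative 7; Player B gets 7, best alternative 5. No profitable deviation — NE.
(A, R): Player A can switch to B (4 → 5). Not NE.
(B, L): Player A can switch to C (1 → 7). Not NE.
(B, M): Player A can switch to A (0 → 9). Not NE.
(B, R): Player A can switch to C (5 → 7). Not NE.
(C, L): Player A gets 7, best alternative 1; Player B gets 9, best alternative 7. No profitable deviation — NE.
(C, M): Player A can switch to A (7 → 9). Not NE.
(C, R): Player B can switch to L (0 → 9). Not NE.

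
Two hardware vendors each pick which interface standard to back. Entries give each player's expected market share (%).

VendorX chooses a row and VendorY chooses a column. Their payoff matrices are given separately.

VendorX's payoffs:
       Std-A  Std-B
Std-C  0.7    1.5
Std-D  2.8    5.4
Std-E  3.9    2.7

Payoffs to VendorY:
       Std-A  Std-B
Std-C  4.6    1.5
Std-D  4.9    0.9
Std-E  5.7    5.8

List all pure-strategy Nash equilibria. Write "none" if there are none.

none

(Std-C, Std-A): VendorX can switch to Std-D (0.7 → 2.8). Not NE.
(Std-C, Std-B): VendorX can switch to Std-D (1.5 → 5.4). Not NE.
(Std-D, Std-A): VendorX can switch to Std-E (2.8 → 3.9). Not NE.
(Std-D, Std-B): VendorY can switch to Std-A (0.9 → 4.9). Not NE.
(Std-E, Std-A): VendorY can switch to Std-B (5.7 → 5.8). Not NE.
(Std-E, Std-B): VendorX can switch to Std-D (2.7 → 5.4). Not NE.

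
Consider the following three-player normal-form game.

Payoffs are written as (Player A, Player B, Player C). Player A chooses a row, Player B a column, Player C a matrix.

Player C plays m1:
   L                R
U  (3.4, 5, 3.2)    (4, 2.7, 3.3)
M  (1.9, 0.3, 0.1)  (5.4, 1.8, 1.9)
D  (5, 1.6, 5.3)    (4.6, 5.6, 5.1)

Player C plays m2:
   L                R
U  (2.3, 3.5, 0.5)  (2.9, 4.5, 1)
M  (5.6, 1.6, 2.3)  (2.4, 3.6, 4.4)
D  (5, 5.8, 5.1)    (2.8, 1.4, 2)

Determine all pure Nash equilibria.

Player A against (L, m1): payoffs 3.4, 1.9, 5 → best response D.
Player A against (L, m2): payoffs 2.3, 5.6, 5 → best response M.
Player A against (R, m1): payoffs 4, 5.4, 4.6 → best response M.
Player A against (R, m2): payoffs 2.9, 2.4, 2.8 → best response U.
Player B against (U, m1): payoffs 5, 2.7 → best response L.
Player B against (U, m2): payoffs 3.5, 4.5 → best response R.
Player B against (M, m1): payoffs 0.3, 1.8 → best response R.
Player B against (M, m2): payoffs 1.6, 3.6 → best response R.
Player B against (D, m1): payoffs 1.6, 5.6 → best response R.
Player B against (D, m2): payoffs 5.8, 1.4 → best response L.
Player C against (U, L): payoffs 3.2, 0.5 → best response m1.
Player C against (U, R): payoffs 3.3, 1 → best response m1.
Player C against (M, L): payoffs 0.1, 2.3 → best response m2.
Player C against (M, R): payoffs 1.9, 4.4 → best response m2.
Player C against (D, L): payoffs 5.3, 5.1 → best response m1.
Player C against (D, R): payoffs 5.1, 2 → best response m1.
No profile is a mutual best response for all players.

There is no pure-strategy Nash equilibrium.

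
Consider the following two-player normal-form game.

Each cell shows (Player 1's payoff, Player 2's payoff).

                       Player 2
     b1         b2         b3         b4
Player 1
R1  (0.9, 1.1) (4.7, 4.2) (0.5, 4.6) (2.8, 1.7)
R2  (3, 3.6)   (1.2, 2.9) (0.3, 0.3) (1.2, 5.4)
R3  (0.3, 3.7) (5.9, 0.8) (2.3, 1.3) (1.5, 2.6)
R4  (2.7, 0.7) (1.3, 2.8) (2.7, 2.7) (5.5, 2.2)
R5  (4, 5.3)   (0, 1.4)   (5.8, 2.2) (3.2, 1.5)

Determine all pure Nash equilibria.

The unique pure-strategy Nash equilibrium is (R5, b1).

(R1, b1): Player 1 can switch to R2 (0.9 → 3). Not NE.
(R1, b2): Player 1 can switch to R3 (4.7 → 5.9). Not NE.
(R1, b3): Player 1 can switch to R3 (0.5 → 2.3). Not NE.
(R1, b4): Player 1 can switch to R4 (2.8 → 5.5). Not NE.
(R2, b1): Player 1 can switch to R5 (3 → 4). Not NE.
(R2, b2): Player 1 can switch to R1 (1.2 → 4.7). Not NE.
(R5, b1): Player 1 gets 4, best alternative 3; Player 2 gets 5.3, best alternative 2.2. No profitable deviation — NE.
(The remaining 13 profiles each have a profitable deviation by the same check.)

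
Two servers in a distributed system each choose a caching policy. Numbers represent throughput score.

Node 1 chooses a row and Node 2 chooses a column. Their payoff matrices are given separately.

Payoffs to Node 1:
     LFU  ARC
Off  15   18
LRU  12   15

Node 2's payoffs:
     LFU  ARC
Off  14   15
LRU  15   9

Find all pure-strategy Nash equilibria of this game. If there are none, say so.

(Off, ARC)

(Off, LFU): Node 2 can switch to ARC (14 → 15). Not NE.
(Off, ARC): Node 1 gets 18, best alternative 15; Node 2 gets 15, best alternative 14. No profitable deviation — NE.
(LRU, LFU): Node 1 can switch to Off (12 → 15). Not NE.
(LRU, ARC): Node 1 can switch to Off (15 → 18). Not NE.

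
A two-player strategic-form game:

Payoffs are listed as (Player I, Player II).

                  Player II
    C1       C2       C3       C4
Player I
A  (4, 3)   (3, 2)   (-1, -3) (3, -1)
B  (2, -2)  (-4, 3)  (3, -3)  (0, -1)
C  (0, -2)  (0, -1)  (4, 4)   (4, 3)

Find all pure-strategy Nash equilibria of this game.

(A, C1): Player I gets 4, best alternative 2; Player II gets 3, best alternative 2. No profitable deviation — NE.
(A, C2): Player II can switch to C1 (2 → 3). Not NE.
(A, C3): Player I can switch to B (-1 → 3). Not NE.
(A, C4): Player I can switch to C (3 → 4). Not NE.
(B, C1): Player I can switch to A (2 → 4). Not NE.
(B, C2): Player I can switch to A (-4 → 3). Not NE.
(B, C3): Player I can switch to C (3 → 4). Not NE.
(B, C4): Player I can switch to A (0 → 3). Not NE.
(C, C1): Player I can switch to A (0 → 4). Not NE.
(C, C2): Player I can switch to A (0 → 3). Not NE.
(C, C3): Player I gets 4, best alternative 3; Player II gets 4, best alternative 3. No profitable deviation — NE.
(C, C4): Player II can switch to C3 (3 → 4). Not NE.

Pure-strategy Nash equilibria: (A, C1) and (C, C3)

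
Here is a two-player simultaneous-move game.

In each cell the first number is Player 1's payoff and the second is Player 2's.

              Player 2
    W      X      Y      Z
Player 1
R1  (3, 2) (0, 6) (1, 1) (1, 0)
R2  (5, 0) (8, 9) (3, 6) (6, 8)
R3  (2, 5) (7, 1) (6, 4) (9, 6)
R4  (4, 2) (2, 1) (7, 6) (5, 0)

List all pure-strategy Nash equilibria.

Player 1 against W: payoffs 3, 5, 2, 4 → best response R2.
Player 1 against X: payoffs 0, 8, 7, 2 → best response R2.
Player 1 against Y: payoffs 1, 3, 6, 7 → best response R4.
Player 1 against Z: payoffs 1, 6, 9, 5 → best response R3.
Player 2 against R1: payoffs 2, 6, 1, 0 → best response X.
Player 2 against R2: payoffs 0, 9, 6, 8 → best response X.
Player 2 against R3: payoffs 5, 1, 4, 6 → best response Z.
Player 2 against R4: payoffs 2, 1, 6, 0 → best response Y.
Mutual best responses: (R2, X); (R3, Z); (R4, Y).

Pure-strategy Nash equilibria: (R2, X) and (R3, Z) and (R4, Y)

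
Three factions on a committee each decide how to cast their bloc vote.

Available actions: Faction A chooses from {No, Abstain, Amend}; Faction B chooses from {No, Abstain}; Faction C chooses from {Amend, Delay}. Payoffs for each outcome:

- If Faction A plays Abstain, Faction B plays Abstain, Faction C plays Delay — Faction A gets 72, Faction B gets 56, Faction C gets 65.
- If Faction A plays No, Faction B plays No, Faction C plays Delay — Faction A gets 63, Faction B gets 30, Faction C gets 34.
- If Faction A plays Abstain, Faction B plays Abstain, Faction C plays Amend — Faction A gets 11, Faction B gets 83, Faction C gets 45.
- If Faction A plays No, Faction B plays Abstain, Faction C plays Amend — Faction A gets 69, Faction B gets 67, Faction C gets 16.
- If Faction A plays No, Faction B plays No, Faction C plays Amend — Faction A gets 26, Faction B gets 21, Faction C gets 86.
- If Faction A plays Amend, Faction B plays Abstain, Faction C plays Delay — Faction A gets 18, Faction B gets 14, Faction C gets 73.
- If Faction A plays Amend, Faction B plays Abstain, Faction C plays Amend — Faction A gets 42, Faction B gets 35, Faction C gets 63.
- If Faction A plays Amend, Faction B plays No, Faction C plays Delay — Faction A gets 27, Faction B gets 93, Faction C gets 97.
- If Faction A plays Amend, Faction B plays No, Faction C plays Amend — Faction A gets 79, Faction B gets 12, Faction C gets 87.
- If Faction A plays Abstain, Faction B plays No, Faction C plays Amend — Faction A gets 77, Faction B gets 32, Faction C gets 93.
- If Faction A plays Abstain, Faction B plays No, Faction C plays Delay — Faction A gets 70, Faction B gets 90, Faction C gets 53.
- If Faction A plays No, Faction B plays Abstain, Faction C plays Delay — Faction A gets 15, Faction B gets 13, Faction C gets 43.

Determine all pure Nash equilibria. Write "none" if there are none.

There is no pure-strategy Nash equilibrium.

For each player, find the best response to each opponent profile; mutual best responses are the pure NE.
Faction A against (No, Amend): payoffs 26, 77, 79 → best response Amend.
Faction A against (No, Delay): payoffs 63, 70, 27 → best response Abstain.
Faction A against (Abstain, Amend): payoffs 69, 11, 42 → best response No.
Faction A against (Abstain, Delay): payoffs 15, 72, 18 → best response Abstain.
Faction B against (No, Amend): payoffs 21, 67 → best response Abstain.
Faction B against (No, Delay): payoffs 30, 13 → best response No.
Faction B against (Abstain, Amend): payoffs 32, 83 → best response Abstain.
Faction B against (Abstain, Delay): payoffs 90, 56 → best response No.
Faction B against (Amend, Amend): payoffs 12, 35 → best response Abstain.
Faction B against (Amend, Delay): payoffs 93, 14 → best response No.
Faction C against (No, No): payoffs 86, 34 → best response Amend.
Faction C against (No, Abstain): payoffs 16, 43 → best response Delay.
Faction C against (Abstain, No): payoffs 93, 53 → best response Amend.
Faction C against (Abstain, Abstain): payoffs 45, 65 → best response Delay.
Faction C against (Amend, No): payoffs 87, 97 → best response Delay.
Faction C against (Amend, Abstain): payoffs 63, 73 → best response Delay.
No profile is a mutual best response for all players.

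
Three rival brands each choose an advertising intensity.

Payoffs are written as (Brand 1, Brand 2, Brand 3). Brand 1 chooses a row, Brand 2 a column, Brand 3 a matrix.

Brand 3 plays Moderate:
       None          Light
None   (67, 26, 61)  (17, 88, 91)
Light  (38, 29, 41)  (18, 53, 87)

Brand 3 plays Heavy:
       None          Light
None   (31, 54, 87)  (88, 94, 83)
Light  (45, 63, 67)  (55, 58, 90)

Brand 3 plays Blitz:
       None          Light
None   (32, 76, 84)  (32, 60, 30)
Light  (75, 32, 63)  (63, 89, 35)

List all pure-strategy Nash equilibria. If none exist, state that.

For each strategy profile, look for a profitable unilateral deviation.
(None, None, Moderate): Brand 2 can switch to Light (26 → 88). Not NE.
(None, None, Heavy): Brand 1 can switch to Light (31 → 45). Not NE.
(None, None, Blitz): Brand 1 can switch to Light (32 → 75). Not NE.
(None, Light, Moderate): Brand 1 can switch to Light (17 → 18). Not NE.
(None, Light, Heavy): Brand 3 can switch to Moderate (83 → 91). Not NE.
(None, Light, Blitz): Brand 1 can switch to Light (32 → 63). Not NE.
(Light, None, Moderate): Brand 1 can switch to None (38 → 67). Not NE.
(Light, None, Heavy): Brand 1 gets 45, best alternative 31; Brand 2 gets 63, best alternative 58; Brand 3 gets 67, best alternative 63. No profitable deviation — NE.
(Light, None, Blitz): Brand 2 can switch to Light (32 → 89). Not NE.
(The remaining 3 profiles each have a profitable deviation by the same check.)

(Light, None, Heavy)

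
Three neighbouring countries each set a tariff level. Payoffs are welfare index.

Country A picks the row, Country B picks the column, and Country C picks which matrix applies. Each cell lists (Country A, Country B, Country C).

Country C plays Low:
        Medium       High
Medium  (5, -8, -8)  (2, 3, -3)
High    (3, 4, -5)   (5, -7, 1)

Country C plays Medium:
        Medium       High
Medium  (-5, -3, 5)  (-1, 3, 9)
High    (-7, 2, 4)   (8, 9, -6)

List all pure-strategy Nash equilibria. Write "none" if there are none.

(Medium, Medium, Low): Country B can switch to High (-8 → 3). Not NE.
(Medium, Medium, Medium): Country B can switch to High (-3 → 3). Not NE.
(Medium, High, Low): Country A can switch to High (2 → 5). Not NE.
(Medium, High, Medium): Country A can switch to High (-1 → 8). Not NE.
(High, Medium, Low): Country A can switch to Medium (3 → 5). Not NE.
(High, Medium, Medium): Country A can switch to Medium (-7 → -5). Not NE.
(High, High, Low): Country B can switch to Medium (-7 → 4). Not NE.
(High, High, Medium): Country C can switch to Low (-6 → 1). Not NE.

There is no pure-strategy Nash equilibrium.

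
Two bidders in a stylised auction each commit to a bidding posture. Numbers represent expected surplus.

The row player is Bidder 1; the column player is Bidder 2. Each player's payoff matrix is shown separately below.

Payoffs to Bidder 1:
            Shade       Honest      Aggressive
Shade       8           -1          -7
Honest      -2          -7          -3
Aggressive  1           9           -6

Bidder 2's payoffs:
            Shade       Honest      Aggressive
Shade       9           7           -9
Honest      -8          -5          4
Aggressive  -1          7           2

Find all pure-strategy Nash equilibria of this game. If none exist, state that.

(Shade, Shade) and (Honest, Aggressive) and (Aggressive, Honest)

(Shade, Shade): Bidder 1 gets 8, best alternative 1; Bidder 2 gets 9, best alternative 7. No profitable deviation — NE.
(Shade, Honest): Bidder 1 can switch to Aggressive (-1 → 9). Not NE.
(Shade, Aggressive): Bidder 1 can switch to Honest (-7 → -3). Not NE.
(Honest, Shade): Bidder 1 can switch to Shade (-2 → 8). Not NE.
(Honest, Honest): Bidder 1 can switch to Shade (-7 → -1). Not NE.
(Honest, Aggressive): Bidder 1 gets -3, best alternative -6; Bidder 2 gets 4, best alternative -5. No profitable deviation — NE.
(Aggressive, Shade): Bidder 1 can switch to Shade (1 → 8). Not NE.
(Aggressive, Honest): Bidder 1 gets 9, best alternative -1; Bidder 2 gets 7, best alternative 2. No profitable deviation — NE.
(Aggressive, Aggressive): Bidder 1 can switch to Honest (-6 → -3). Not NE.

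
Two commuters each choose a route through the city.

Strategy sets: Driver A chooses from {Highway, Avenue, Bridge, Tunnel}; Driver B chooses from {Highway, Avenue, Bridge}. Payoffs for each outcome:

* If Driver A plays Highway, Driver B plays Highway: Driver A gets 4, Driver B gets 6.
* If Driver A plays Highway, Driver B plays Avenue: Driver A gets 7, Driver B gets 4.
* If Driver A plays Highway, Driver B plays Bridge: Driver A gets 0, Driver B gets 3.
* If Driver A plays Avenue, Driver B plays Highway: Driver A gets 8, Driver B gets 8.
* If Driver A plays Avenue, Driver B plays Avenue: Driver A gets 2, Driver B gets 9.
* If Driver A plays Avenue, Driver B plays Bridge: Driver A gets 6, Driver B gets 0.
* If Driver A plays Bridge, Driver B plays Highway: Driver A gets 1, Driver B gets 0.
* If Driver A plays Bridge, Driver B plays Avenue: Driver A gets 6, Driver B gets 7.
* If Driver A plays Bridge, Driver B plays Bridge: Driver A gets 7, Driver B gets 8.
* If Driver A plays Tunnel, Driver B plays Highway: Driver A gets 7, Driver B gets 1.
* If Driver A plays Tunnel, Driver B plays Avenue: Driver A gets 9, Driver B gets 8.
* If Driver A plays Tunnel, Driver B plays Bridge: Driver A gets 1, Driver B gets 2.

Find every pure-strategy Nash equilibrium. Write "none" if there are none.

Mark each player's best response to every combination of opponents' strategies; a profile where every player is best-responding is a pure Nash equilibrium.
Driver A against Highway: payoffs 4, 8, 1, 7 → best response Avenue.
Driver A against Avenue: payoffs 7, 2, 6, 9 → best response Tunnel.
Driver A against Bridge: payoffs 0, 6, 7, 1 → best response Bridge.
Driver B against Highway: payoffs 6, 4, 3 → best response Highway.
Driver B against Avenue: payoffs 8, 9, 0 → best response Avenue.
Driver B against Bridge: payoffs 0, 7, 8 → best response Bridge.
Driver B against Tunnel: payoffs 1, 8, 2 → best response Avenue.
Mutual best responses: (Bridge, Bridge); (Tunnel, Avenue).

(Bridge, Bridge), (Tunnel, Avenue)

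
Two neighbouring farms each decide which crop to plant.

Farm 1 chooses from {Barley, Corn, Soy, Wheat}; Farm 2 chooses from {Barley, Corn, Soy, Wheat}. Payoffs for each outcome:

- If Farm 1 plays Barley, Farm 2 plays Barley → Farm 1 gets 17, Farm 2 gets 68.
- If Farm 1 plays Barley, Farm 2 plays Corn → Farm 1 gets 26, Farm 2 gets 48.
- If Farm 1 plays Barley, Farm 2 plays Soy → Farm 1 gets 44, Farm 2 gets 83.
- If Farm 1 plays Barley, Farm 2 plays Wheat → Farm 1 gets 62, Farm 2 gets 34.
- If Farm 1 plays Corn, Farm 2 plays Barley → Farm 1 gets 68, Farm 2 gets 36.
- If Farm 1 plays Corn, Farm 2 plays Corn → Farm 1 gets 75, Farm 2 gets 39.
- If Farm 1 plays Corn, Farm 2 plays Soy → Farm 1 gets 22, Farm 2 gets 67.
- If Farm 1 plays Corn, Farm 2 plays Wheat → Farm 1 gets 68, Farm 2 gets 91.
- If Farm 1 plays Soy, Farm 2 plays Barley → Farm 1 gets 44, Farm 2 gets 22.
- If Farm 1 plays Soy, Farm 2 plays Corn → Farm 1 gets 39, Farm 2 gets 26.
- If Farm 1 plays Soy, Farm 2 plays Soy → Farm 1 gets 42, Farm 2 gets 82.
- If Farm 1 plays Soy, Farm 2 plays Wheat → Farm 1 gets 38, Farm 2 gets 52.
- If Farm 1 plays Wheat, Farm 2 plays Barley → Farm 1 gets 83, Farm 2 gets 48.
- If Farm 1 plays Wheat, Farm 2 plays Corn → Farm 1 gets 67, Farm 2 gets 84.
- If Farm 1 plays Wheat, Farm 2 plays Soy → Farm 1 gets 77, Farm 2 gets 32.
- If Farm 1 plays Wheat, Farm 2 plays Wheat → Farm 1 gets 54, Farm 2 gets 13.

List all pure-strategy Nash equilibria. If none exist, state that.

Farm 1 against Barley: payoffs 17, 68, 44, 83 → best response Wheat.
Farm 1 against Corn: payoffs 26, 75, 39, 67 → best response Corn.
Farm 1 against Soy: payoffs 44, 22, 42, 77 → best response Wheat.
Farm 1 against Wheat: payoffs 62, 68, 38, 54 → best response Corn.
Farm 2 against Barley: payoffs 68, 48, 83, 34 → best response Soy.
Farm 2 against Corn: payoffs 36, 39, 67, 91 → best response Wheat.
Farm 2 against Soy: payoffs 22, 26, 82, 52 → best response Soy.
Farm 2 against Wheat: payoffs 48, 84, 32, 13 → best response Corn.
Mutual best responses: (Corn, Wheat).

(Corn, Wheat)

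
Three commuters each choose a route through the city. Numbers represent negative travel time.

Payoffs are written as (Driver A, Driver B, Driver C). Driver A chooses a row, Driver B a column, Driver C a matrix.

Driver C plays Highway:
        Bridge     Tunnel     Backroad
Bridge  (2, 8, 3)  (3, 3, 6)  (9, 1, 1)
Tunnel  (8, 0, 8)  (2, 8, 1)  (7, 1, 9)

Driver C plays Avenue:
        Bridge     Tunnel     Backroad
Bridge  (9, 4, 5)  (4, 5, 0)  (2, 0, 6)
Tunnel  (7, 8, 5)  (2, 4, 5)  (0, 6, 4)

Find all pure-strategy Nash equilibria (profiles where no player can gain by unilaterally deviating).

This game has no pure Nash equilibrium.

Mark each player's best response to every combination of opponents' strategies; a profile where every player is best-responding is a pure Nash equilibrium.
Driver A against (Bridge, Highway): payoffs 2, 8 → best response Tunnel.
Driver A against (Bridge, Avenue): payoffs 9, 7 → best response Bridge.
Driver A against (Tunnel, Highway): payoffs 3, 2 → best response Bridge.
Driver A against (Tunnel, Avenue): payoffs 4, 2 → best response Bridge.
Driver A against (Backroad, Highway): payoffs 9, 7 → best response Bridge.
Driver A against (Backroad, Avenue): payoffs 2, 0 → best response Bridge.
Driver B against (Bridge, Highway): payoffs 8, 3, 1 → best response Bridge.
Driver B against (Bridge, Avenue): payoffs 4, 5, 0 → best response Tunnel.
Driver B against (Tunnel, Highway): payoffs 0, 8, 1 → best response Tunnel.
Driver B against (Tunnel, Avenue): payoffs 8, 4, 6 → best response Bridge.
Driver C against (Bridge, Bridge): payoffs 3, 5 → best response Avenue.
Driver C against (Bridge, Tunnel): payoffs 6, 0 → best response Highway.
Driver C against (Bridge, Backroad): payoffs 1, 6 → best response Avenue.
Driver C against (Tunnel, Bridge): payoffs 8, 5 → best response Highway.
Driver C against (Tunnel, Tunnel): payoffs 1, 5 → best response Avenue.
Driver C against (Tunnel, Backroad): payoffs 9, 4 → best response Highway.
No profile is a mutual best response for all players.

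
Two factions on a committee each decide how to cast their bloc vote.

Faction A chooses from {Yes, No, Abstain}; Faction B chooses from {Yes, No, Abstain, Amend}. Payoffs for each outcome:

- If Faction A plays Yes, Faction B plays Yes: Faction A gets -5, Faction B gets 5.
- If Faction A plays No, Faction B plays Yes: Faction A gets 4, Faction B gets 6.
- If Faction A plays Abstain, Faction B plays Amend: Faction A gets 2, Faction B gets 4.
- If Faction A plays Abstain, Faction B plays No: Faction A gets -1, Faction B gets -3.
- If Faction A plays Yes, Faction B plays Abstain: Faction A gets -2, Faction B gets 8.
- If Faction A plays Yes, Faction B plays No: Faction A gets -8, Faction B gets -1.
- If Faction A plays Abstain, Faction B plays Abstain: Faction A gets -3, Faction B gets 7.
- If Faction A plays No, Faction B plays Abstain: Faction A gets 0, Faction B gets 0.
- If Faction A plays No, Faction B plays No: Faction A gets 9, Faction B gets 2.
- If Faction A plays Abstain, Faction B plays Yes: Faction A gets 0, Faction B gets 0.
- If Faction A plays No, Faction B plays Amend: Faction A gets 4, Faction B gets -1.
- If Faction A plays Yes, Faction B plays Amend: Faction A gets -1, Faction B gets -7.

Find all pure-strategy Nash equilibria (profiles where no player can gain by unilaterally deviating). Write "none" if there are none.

(No, Yes)

(Yes, Yes): Faction A can switch to No (-5 → 4). Not NE.
(Yes, No): Faction A can switch to No (-8 → 9). Not NE.
(Yes, Abstain): Faction A can switch to No (-2 → 0). Not NE.
(Yes, Amend): Faction A can switch to No (-1 → 4). Not NE.
(No, Yes): Faction A gets 4, best alternative 0; Faction B gets 6, best alternative 2. No profitable deviation — NE.
(No, No): Faction B can switch to Yes (2 → 6). Not NE.
(No, Abstain): Faction B can switch to Yes (0 → 6). Not NE.
(No, Amend): Faction B can switch to Yes (-1 → 6). Not NE.
(Abstain, Yes): Faction A can switch to No (0 → 4). Not NE.
(The remaining 3 profiles each have a profitable deviation by the same check.)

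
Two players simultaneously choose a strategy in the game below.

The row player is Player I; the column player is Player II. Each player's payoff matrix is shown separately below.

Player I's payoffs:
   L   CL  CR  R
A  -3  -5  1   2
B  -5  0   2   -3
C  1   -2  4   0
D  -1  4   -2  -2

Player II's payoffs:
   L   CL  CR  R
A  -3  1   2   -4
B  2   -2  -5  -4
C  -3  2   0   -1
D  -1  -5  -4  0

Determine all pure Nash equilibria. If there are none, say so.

(A, L): Player I can switch to C (-3 → 1). Not NE.
(A, CL): Player I can switch to B (-5 → 0). Not NE.
(A, CR): Player I can switch to B (1 → 2). Not NE.
(A, R): Player II can switch to L (-4 → -3). Not NE.
(B, L): Player I can switch to A (-5 → -3). Not NE.
(B, CL): Player I can switch to D (0 → 4). Not NE.
(The remaining 10 profiles each have a profitable deviation by the same check.)

none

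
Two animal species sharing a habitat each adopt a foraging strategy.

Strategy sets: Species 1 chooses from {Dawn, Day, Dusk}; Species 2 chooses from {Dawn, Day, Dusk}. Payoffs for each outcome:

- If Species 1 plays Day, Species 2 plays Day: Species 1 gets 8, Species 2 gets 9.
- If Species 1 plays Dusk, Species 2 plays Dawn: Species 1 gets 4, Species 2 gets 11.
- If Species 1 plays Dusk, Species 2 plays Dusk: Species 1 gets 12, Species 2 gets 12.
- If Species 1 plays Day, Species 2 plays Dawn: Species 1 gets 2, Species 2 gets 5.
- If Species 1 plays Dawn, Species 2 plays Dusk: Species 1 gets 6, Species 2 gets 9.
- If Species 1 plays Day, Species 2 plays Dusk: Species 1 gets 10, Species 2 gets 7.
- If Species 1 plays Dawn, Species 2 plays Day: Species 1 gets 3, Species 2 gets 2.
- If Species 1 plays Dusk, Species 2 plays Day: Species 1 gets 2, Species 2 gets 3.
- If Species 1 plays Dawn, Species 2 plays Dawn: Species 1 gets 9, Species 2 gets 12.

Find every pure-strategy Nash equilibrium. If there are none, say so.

For each player, find the best response to each opponent profile; mutual best responses are the pure NE.
Species 1 against Dawn: payoffs 9, 2, 4 → best response Dawn.
Species 1 against Day: payoffs 3, 8, 2 → best response Day.
Species 1 against Dusk: payoffs 6, 10, 12 → best response Dusk.
Species 2 against Dawn: payoffs 12, 2, 9 → best response Dawn.
Species 2 against Day: payoffs 5, 9, 7 → best response Day.
Species 2 against Dusk: payoffs 11, 3, 12 → best response Dusk.
Mutual best responses: (Dawn, Dawn); (Day, Day); (Dusk, Dusk).

Pure-strategy Nash equilibria: (Dawn, Dawn) and (Day, Day) and (Dusk, Dusk)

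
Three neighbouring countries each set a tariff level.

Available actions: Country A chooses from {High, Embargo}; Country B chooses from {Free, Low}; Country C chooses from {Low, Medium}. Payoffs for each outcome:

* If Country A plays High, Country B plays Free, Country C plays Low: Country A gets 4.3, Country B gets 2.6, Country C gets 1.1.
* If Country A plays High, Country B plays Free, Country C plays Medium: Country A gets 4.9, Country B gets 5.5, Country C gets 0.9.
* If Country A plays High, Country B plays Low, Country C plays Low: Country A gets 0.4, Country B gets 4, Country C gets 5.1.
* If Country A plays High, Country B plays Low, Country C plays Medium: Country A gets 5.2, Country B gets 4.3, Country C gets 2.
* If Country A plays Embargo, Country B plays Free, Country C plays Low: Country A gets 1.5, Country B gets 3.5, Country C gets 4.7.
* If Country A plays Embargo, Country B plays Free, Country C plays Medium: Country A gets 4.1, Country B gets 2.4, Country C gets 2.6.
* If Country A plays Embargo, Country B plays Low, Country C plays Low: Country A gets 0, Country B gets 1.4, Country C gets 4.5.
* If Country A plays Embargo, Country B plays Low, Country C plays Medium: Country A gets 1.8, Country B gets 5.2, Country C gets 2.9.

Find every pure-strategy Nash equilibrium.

The unique pure-strategy Nash equilibrium is (High, Low, Low).

Mark each player's best response to every combination of opponents' strategies; a profile where every player is best-responding is a pure Nash equilibrium.
Country A against (Free, Low): payoffs 4.3, 1.5 → best response High.
Country A against (Free, Medium): payoffs 4.9, 4.1 → best response High.
Country A against (Low, Low): payoffs 0.4, 0 → best response High.
Country A against (Low, Medium): payoffs 5.2, 1.8 → best response High.
Country B against (High, Low): payoffs 2.6, 4 → best response Low.
Country B against (High, Medium): payoffs 5.5, 4.3 → best response Free.
Country B against (Embargo, Low): payoffs 3.5, 1.4 → best response Free.
Country B against (Embargo, Medium): payoffs 2.4, 5.2 → best response Low.
Country C against (High, Free): payoffs 1.1, 0.9 → best response Low.
Country C against (High, Low): payoffs 5.1, 2 → best response Low.
Country C against (Embargo, Free): payoffs 4.7, 2.6 → best response Low.
Country C against (Embargo, Low): payoffs 4.5, 2.9 → best response Low.
Mutual best responses: (High, Low, Low).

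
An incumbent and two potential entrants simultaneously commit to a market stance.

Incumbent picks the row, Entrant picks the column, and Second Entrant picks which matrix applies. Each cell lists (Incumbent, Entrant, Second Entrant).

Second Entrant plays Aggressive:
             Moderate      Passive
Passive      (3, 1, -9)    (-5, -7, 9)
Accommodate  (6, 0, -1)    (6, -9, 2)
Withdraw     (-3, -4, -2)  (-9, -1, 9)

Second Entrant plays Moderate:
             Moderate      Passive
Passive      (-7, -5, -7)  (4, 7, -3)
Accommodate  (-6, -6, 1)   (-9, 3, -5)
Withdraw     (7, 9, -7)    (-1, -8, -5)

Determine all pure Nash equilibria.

There is no pure-strategy Nash equilibrium.

For each player, find the best response to each opponent profile; mutual best responses are the pure NE.
Incumbent against (Moderate, Aggressive): payoffs 3, 6, -3 → best response Accommodate.
Incumbent against (Moderate, Moderate): payoffs -7, -6, 7 → best response Withdraw.
Incumbent against (Passive, Aggressive): payoffs -5, 6, -9 → best response Accommodate.
Incumbent against (Passive, Moderate): payoffs 4, -9, -1 → best response Passive.
Entrant against (Passive, Aggressive): payoffs 1, -7 → best response Moderate.
Entrant against (Passive, Moderate): payoffs -5, 7 → best response Passive.
Entrant against (Accommodate, Aggressive): payoffs 0, -9 → best response Moderate.
Entrant against (Accommodate, Moderate): payoffs -6, 3 → best response Passive.
Entrant against (Withdraw, Aggressive): payoffs -4, -1 → best response Passive.
Entrant against (Withdraw, Moderate): payoffs 9, -8 → best response Moderate.
Second Entrant against (Passive, Moderate): payoffs -9, -7 → best response Moderate.
Second Entrant against (Passive, Passive): payoffs 9, -3 → best response Aggressive.
Second Entrant against (Accommodate, Moderate): payoffs -1, 1 → best response Moderate.
Second Entrant against (Accommodate, Passive): payoffs 2, -5 → best response Aggressive.
Second Entrant against (Withdraw, Moderate): payoffs -2, -7 → best response Aggressive.
Second Entrant against (Withdraw, Passive): payoffs 9, -5 → best response Aggressive.
No profile is a mutual best response for all players.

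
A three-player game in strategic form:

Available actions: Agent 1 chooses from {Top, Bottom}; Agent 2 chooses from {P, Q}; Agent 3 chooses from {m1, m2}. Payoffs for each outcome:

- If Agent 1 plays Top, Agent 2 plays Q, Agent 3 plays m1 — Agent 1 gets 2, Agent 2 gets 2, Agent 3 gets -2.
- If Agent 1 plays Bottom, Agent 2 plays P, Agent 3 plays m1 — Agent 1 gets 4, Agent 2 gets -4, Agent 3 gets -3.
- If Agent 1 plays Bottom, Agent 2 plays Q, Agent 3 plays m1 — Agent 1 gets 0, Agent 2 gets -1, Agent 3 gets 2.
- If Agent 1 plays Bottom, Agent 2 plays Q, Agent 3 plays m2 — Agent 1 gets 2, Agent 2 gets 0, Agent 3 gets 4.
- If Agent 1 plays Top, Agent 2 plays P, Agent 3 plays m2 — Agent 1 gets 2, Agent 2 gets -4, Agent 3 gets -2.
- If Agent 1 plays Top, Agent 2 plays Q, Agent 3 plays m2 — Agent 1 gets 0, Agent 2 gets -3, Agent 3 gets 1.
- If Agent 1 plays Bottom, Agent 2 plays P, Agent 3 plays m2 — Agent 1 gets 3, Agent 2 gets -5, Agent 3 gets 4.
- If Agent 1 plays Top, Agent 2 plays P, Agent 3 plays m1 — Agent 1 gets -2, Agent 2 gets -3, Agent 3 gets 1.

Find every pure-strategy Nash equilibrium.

(Top, P, m1): Agent 1 can switch to Bottom (-2 → 4). Not NE.
(Top, P, m2): Agent 1 can switch to Bottom (2 → 3). Not NE.
(Top, Q, m1): Agent 3 can switch to m2 (-2 → 1). Not NE.
(Top, Q, m2): Agent 1 can switch to Bottom (0 → 2). Not NE.
(Bottom, P, m1): Agent 2 can switch to Q (-4 → -1). Not NE.
(Bottom, P, m2): Agent 2 can switch to Q (-5 → 0). Not NE.
(Bottom, Q, m1): Agent 1 can switch to Top (0 → 2). Not NE.
(Bottom, Q, m2): Agent 1 gets 2, best alternative 0; Agent 2 gets 0, best alternative -5; Agent 3 gets 4, best alternative 2. No profitable deviation — NE.

Pure NE: (Bottom, Q, m2)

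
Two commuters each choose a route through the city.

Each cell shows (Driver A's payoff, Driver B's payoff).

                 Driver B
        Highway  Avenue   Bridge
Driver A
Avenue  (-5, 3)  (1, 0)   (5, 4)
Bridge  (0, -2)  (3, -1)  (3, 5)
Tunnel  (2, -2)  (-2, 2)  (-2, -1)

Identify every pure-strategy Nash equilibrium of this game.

(Avenue, Bridge)

Driver A against Highway: payoffs -5, 0, 2 → best response Tunnel.
Driver A against Avenue: payoffs 1, 3, -2 → best response Bridge.
Driver A against Bridge: payoffs 5, 3, -2 → best response Avenue.
Driver B against Avenue: payoffs 3, 0, 4 → best response Bridge.
Driver B against Bridge: payoffs -2, -1, 5 → best response Bridge.
Driver B against Tunnel: payoffs -2, 2, -1 → best response Avenue.
Mutual best responses: (Avenue, Bridge).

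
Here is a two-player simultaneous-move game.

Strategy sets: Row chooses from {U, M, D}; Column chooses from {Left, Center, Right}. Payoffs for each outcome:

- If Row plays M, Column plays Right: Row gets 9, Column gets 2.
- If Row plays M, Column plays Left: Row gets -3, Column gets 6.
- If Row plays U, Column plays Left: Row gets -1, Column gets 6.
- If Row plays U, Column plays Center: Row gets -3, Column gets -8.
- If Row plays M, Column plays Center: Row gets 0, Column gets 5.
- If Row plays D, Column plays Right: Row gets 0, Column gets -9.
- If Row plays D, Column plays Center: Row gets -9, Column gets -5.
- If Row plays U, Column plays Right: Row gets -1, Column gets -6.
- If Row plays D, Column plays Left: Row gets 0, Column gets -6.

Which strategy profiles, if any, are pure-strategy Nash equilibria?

This game has no pure Nash equilibrium.

(U, Left): Row can switch to D (-1 → 0). Not NE.
(U, Center): Row can switch to M (-3 → 0). Not NE.
(U, Right): Row can switch to M (-1 → 9). Not NE.
(M, Left): Row can switch to U (-3 → -1). Not NE.
(M, Center): Column can switch to Left (5 → 6). Not NE.
(M, Right): Column can switch to Left (2 → 6). Not NE.
(D, Left): Column can switch to Center (-6 → -5). Not NE.
(D, Center): Row can switch to U (-9 → -3). Not NE.
(D, Right): Row can switch to M (0 → 9). Not NE.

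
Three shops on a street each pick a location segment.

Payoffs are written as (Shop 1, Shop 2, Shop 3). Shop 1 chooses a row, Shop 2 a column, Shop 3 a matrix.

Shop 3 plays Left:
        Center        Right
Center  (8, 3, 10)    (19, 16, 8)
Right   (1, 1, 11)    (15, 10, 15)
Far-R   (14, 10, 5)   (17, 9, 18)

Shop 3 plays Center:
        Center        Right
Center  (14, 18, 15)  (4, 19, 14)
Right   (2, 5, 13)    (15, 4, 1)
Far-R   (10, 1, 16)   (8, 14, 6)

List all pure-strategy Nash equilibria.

There is no pure-strategy Nash equilibrium.

(Center, Center, Left): Shop 1 can switch to Far-R (8 → 14). Not NE.
(Center, Center, Center): Shop 2 can switch to Right (18 → 19). Not NE.
(Center, Right, Left): Shop 3 can switch to Center (8 → 14). Not NE.
(Center, Right, Center): Shop 1 can switch to Right (4 → 15). Not NE.
(Right, Center, Left): Shop 1 can switch to Center (1 → 8). Not NE.
(Right, Center, Center): Shop 1 can switch to Center (2 → 14). Not NE.
(The remaining 6 profiles each have a profitable deviation by the same check.)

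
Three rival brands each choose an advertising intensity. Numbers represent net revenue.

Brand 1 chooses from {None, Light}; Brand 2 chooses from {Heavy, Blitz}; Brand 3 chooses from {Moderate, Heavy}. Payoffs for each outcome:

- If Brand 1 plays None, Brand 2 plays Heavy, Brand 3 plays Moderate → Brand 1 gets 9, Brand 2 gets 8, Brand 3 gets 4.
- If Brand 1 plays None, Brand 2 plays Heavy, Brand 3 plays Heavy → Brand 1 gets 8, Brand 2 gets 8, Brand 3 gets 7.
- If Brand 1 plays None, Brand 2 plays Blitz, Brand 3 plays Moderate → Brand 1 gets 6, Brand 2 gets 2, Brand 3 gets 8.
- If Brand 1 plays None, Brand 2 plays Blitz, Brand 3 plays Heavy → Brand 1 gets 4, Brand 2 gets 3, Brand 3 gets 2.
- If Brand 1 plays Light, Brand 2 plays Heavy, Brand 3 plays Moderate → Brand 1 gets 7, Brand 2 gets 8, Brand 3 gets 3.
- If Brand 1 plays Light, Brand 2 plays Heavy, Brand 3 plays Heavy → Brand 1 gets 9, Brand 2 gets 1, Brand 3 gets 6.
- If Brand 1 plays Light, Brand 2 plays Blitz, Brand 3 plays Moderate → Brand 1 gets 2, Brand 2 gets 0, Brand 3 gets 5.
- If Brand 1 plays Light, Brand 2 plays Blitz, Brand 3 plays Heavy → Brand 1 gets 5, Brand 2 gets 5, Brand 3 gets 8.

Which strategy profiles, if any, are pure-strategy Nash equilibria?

For each strategy profile, look for a profitable unilateral deviation.
(None, Heavy, Moderate): Brand 3 can switch to Heavy (4 → 7). Not NE.
(None, Heavy, Heavy): Brand 1 can switch to Light (8 → 9). Not NE.
(None, Blitz, Moderate): Brand 2 can switch to Heavy (2 → 8). Not NE.
(None, Blitz, Heavy): Brand 1 can switch to Light (4 → 5). Not NE.
(Light, Heavy, Moderate): Brand 1 can switch to None (7 → 9). Not NE.
(Light, Heavy, Heavy): Brand 2 can switch to Blitz (1 → 5). Not NE.
(Light, Blitz, Heavy): Brand 1 gets 5, best alternative 4; Brand 2 gets 5, best alternative 1; Brand 3 gets 8, best alternative 5. No profitable deviation — NE.
(The remaining 1 profile has a profitable deviation by the same check.)

The unique pure-strategy Nash equilibrium is (Light, Blitz, Heavy).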